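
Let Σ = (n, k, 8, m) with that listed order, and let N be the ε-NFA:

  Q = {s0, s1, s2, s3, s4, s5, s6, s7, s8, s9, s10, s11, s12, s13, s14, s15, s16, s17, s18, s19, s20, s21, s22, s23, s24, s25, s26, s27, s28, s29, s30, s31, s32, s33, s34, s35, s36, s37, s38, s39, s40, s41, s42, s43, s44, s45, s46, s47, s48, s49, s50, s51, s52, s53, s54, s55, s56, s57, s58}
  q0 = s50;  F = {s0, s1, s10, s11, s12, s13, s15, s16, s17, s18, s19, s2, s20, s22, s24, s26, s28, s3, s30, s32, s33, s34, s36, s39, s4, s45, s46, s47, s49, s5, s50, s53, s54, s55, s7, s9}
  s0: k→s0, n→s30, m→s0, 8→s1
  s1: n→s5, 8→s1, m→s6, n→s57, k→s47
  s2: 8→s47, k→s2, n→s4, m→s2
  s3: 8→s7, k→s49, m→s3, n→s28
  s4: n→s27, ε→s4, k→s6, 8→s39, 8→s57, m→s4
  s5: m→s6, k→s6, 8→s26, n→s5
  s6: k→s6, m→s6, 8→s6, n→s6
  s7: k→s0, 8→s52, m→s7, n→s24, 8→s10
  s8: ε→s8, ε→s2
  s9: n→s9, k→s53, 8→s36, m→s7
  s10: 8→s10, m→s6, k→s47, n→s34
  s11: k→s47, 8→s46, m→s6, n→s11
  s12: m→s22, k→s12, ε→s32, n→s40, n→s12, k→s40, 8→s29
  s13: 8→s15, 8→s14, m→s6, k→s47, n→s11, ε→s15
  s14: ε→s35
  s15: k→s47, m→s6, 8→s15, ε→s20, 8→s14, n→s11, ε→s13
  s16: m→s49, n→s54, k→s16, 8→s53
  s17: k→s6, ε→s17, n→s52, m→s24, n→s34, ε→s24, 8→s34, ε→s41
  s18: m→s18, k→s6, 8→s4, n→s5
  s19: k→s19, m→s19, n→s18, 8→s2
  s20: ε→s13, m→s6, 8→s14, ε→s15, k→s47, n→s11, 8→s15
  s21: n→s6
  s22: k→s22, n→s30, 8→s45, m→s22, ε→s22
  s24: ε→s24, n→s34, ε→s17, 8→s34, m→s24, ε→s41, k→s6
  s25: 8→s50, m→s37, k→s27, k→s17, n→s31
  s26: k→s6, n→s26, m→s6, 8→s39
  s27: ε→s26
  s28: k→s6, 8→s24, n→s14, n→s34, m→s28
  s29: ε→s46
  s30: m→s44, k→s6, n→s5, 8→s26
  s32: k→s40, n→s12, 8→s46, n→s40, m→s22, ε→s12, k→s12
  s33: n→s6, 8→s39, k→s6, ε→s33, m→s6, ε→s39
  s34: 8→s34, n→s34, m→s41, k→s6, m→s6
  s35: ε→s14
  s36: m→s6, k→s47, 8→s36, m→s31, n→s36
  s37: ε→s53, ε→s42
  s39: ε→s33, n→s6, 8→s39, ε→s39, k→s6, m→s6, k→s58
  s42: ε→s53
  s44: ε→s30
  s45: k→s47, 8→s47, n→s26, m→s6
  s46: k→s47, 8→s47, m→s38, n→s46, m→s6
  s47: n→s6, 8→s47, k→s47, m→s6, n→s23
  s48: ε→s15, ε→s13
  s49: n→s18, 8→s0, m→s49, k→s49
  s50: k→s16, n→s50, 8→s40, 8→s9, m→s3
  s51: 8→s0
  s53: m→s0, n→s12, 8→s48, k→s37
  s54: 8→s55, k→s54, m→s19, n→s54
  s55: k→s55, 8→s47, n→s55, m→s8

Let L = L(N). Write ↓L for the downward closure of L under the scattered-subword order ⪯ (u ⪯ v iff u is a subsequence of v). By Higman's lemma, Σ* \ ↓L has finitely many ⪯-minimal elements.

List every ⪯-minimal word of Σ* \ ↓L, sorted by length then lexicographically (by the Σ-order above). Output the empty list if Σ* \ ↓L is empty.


min(Σ*\↓L) = [88m, mnk, 88kn, mnnm, kn88n].

|Q|=59, |F|=36, |δ|=204 (31 ε).
min D↑ (32 st, q0=0, F={17}): 0:n→0,k→1,8→2,m→3 1:n→4,k→1,8→5,m→6 2:n→2,k→5,8→7,m→8 3:n→9,k→6,8→8,m→3 4:n→4,k→4,8→10,m→11 5:n→12,k→5,8→13,m→14 6:n→15,k→6,8→14,m→6 7:n→7,k→16,8→7,m→17 8:n→18,k→14,8→19,m→8 9:n→20,k→17,8→18,m→9 10:n→10,k→10,8→16,m→21 11:n→15,k→11,8→21,m→11 12:n→12,k→12,8→22,m→23 13:n→24,k→16,8→13,m→17 14:n→25,k→14,8→26,m→14 15:n→27,k→17,8→28,m→15 16:n→17,k→16,8→16,m→17 17:n→17,k→17,8→17,m→17 18:n→20,k→17,8→20,m→18 19:n→20,k→16,8→19,m→17 20:n→20,k→17,8→20,m→17 21:n→28,k→21,8→16,m→21 22:n→22,k→16,8→16,m→17 23:n→25,k→23,8→29,m→23 24:n→24,k→16,8→22,m→17 25:n→27,k→17,8→30,m→25 26:n→27,k→16,8→26,m→17 27:n→27,k→17,8→30,m→17 28:n→30,k→17,8→31,m→28 29:n→30,k→16,8→16,m→17 30:n→30,k→17,8→31,m→17 31:n→17,k→17,8→31,m→17 (ε-aug+det+¬).
'88m': run [54, 46, 27, 4] end={s31,s38,s41,s6} ∉↓L; 3/3 del acc.
'mnk': |S_i|=[54, 35, 21, 2] end={s58,s6} rej; 3/3 deletions ∈↓L.
'88kn': run [54, 46, 27, 4, 2] end={s23,s6} — reject; 4/4 single-dels accept.
'mnnm': |S_i|=[54, 35, 21, 12, 2] end={s41,s6} — reject; 4/4 del acc.
'kn88n': |S_i|=[54, 41, 28, 17, 7, 2] end={s23,s6} ∉↓L; 5/5 deletions ∈↓L.
5 minimals (antichain).


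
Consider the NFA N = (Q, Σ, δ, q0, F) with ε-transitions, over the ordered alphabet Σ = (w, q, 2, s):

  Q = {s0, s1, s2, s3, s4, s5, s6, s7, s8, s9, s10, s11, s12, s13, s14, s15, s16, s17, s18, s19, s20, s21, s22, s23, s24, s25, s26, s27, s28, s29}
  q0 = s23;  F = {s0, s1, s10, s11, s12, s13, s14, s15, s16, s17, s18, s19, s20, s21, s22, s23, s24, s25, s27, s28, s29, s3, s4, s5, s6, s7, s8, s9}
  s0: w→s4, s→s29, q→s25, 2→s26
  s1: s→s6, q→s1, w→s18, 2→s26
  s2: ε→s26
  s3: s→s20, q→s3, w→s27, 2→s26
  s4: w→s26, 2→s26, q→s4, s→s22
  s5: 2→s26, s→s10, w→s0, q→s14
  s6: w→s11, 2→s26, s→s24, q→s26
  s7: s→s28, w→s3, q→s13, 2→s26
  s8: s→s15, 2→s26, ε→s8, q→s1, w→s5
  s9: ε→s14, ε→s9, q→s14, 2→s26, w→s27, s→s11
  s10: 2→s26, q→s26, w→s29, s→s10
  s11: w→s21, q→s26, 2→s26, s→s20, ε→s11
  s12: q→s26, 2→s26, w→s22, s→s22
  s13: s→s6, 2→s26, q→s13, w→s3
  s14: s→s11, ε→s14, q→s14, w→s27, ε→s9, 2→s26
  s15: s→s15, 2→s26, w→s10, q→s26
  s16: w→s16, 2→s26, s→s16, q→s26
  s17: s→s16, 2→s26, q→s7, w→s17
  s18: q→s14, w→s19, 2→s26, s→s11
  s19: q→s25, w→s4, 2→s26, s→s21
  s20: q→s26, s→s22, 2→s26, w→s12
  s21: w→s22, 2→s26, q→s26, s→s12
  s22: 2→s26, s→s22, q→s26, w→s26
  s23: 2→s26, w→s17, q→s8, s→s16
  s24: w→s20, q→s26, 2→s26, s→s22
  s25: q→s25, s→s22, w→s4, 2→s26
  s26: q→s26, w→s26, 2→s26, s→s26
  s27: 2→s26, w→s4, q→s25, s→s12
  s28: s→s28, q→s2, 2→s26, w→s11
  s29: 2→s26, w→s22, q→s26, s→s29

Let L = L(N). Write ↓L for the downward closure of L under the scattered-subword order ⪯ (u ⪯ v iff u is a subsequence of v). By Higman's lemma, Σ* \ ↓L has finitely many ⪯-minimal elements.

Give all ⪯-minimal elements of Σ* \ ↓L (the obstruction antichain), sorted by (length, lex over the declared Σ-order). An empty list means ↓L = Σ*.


|Q|=30, |F|=28, |δ|=123 (7 ε).
min D↑ (28 st, q0=0, F={3}): 0:w→1,q→2,2→3,s→4 1:w→1,q→5,2→3,s→4 2:w→6,q→7,2→3,s→8 3:w→3,q→3,2→3,s→3 4:w→4,q→3,2→3,s→4 5:w→9,q→10,2→3,s→11 6:w→12,q→13,2→3,s→14 7:w→15,q→7,2→3,s→16 8:w→14,q→3,2→3,s→8 9:w→17,q→9,2→3,s→18 10:w→9,q→10,2→3,s→16 11:w→19,q→3,2→3,s→11 12:w→20,q→21,2→3,s→22 13:w→17,q→13,2→3,s→19 14:w→22,q→3,2→3,s→14 15:w→23,q→13,2→3,s→19 16:w→19,q→3,2→3,s→24 17:w→20,q→21,2→3,s→25 18:w→25,q→3,2→3,s→26 19:w→27,q→3,2→3,s→18 20:w→3,q→20,2→3,s→26 21:w→20,q→21,2→3,s→26 22:w→26,q→3,2→3,s→22 23:w→20,q→21,2→3,s→27 24:w→18,q→3,2→3,s→26 25:w→26,q→3,2→3,s→26 26:w→3,q→3,2→3,s→26 27:w→26,q→3,2→3,s→25 (ε-aug+det+¬).
'2': N↓-sim [30, 1] end={s26} ∉↓L; 1/1 single-dels accept.
'sq': run [30, 14, 2] end={s2,s26} ∉↓L; 2/2 deletions ∈↓L.
'qwwww': |S_i|=[30, 27, 18, 10, 3, 1] end={s26} ∉↓L; 5/5 single-dels accept.
'wqwssw': |S_i|=[30, 26, 18, 10, 4, 2, 1] end={s26} — reject; 6/6 del acc.
'qwwqsw': run [30, 27, 18, 10, 4, 2, 1] end={s26} rej; 6/6 del acc.
'qqsssw': N↓-sim [30, 27, 19, 8, 5, 2, 1] end={s26} ∉↓L; 6/6 deletions ∈↓L.
6 minimals (antichain).

A = [2, sq, qwwww, wqwssw, qwwqsw, qqsssw].


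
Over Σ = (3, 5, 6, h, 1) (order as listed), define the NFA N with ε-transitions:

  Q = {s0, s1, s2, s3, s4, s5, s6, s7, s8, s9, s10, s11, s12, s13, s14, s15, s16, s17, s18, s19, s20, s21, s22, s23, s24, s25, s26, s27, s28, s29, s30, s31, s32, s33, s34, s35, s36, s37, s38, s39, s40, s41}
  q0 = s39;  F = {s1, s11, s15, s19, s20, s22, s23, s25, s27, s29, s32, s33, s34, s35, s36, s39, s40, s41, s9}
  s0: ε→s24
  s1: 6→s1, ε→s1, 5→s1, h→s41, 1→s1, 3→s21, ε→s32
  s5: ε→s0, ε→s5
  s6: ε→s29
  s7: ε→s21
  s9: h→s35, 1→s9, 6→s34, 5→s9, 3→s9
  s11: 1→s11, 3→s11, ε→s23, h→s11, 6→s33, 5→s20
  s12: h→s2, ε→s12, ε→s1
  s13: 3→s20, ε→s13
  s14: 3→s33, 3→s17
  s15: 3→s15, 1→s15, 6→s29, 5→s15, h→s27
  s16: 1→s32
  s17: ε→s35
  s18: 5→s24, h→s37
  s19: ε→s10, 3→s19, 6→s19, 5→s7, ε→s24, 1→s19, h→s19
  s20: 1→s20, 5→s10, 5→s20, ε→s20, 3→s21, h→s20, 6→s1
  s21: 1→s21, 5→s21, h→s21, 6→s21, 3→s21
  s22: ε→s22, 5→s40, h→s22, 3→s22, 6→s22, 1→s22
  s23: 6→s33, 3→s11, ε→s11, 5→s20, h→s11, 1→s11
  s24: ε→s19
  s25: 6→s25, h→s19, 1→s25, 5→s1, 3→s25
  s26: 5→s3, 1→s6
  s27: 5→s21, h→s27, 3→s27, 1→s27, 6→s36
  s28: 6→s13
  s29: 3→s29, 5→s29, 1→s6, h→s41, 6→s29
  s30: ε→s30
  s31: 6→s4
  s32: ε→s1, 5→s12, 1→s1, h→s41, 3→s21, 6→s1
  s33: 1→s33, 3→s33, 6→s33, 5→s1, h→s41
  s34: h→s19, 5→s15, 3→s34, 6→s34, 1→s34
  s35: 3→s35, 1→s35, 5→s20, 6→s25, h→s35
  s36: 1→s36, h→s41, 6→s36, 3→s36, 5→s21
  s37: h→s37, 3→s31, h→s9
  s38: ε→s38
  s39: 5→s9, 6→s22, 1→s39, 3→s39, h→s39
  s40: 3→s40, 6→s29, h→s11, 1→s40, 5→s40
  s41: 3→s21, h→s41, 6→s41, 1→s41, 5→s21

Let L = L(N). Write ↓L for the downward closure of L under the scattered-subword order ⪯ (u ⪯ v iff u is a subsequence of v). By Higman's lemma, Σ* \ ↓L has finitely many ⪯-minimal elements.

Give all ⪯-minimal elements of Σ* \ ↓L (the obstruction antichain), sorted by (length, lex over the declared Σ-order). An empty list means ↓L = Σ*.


|Q|=42, |F|=19, |δ|=136 (21 ε).
min D↑ (18 st, q0=0, F={13}): 0:3→0,5→1,6→2,h→0,1→0 1:3→1,5→1,6→3,h→4,1→1 2:3→2,5→5,6→2,h→2,1→2 3:3→3,5→6,6→3,h→7,1→3 4:3→4,5→8,6→9,h→4,1→4 5:3→5,5→5,6→10,h→11,1→5 6:3→6,5→6,6→10,h→12,1→6 7:3→7,5→13,6→7,h→7,1→7 8:3→13,5→8,6→14,h→8,1→8 9:3→9,5→14,6→9,h→7,1→9 10:3→10,5→10,6→10,h→15,1→10 11:3→11,5→8,6→16,h→11,1→11 12:3→12,5→13,6→17,h→12,1→12 13:3→13,5→13,6→13,h→13,1→13 14:3→13,5→14,6→14,h→15,1→14 15:3→13,5→13,6→15,h→15,1→15 16:3→16,5→14,6→16,h→15,1→16 17:3→17,5→13,6→17,h→15,1→17 (ε-aug+det+¬).
'56h5': |S_i|=[26, 24, 18, 9, 2] end={s21,s7} — reject; 4/4 deletions ∈↓L.
'5h53': run [26, 24, 18, 9, 1] end={s21} rej; 4/4 del acc.
'656h3': N↓-sim [26, 23, 18, 10, 3, 1] end={s21} — reject; 5/5 single-dels accept.
3 words, ⪯-incomp.

Antichain: [56h5, 5h53, 656h3].


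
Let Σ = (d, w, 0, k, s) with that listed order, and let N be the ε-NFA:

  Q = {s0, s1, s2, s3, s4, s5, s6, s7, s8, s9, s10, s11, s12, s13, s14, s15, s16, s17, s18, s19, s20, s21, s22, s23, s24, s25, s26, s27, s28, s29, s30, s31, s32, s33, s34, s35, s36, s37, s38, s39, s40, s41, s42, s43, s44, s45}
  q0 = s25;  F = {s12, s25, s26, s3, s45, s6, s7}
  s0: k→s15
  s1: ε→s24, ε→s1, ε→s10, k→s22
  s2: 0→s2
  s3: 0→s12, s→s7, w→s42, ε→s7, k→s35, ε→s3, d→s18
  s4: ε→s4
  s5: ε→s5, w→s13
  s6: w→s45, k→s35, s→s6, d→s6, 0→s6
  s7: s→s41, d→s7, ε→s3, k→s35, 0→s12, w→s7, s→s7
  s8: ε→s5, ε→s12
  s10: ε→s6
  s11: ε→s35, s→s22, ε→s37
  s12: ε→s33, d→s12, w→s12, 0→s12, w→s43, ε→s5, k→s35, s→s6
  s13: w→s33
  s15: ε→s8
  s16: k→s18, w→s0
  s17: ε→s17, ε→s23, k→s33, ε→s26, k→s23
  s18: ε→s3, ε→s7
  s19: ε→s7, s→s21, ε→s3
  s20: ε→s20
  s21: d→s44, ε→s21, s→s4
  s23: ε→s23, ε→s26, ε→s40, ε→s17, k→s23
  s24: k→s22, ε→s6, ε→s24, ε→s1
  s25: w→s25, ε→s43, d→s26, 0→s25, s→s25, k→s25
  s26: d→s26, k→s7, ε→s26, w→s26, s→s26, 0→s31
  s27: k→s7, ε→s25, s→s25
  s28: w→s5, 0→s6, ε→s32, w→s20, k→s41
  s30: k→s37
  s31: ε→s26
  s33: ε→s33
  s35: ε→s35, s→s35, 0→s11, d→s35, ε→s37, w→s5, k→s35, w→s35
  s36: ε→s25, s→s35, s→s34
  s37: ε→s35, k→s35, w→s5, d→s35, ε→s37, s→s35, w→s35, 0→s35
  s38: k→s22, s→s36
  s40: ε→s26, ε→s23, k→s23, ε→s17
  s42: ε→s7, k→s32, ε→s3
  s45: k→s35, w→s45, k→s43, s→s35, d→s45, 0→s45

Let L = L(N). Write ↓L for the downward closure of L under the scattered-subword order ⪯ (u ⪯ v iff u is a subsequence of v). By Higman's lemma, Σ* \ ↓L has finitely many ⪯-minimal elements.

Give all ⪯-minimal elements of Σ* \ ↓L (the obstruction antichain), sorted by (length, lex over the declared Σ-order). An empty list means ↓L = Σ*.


|Q|=46, |F|=7, |δ|=126 (48 ε).
min D↑ (7 st, q0=0, F={4}): 0:d→1,w→0,0→0,k→0,s→0 1:d→1,w→1,0→1,k→2,s→1 2:d→2,w→2,0→3,k→4,s→2 3:d→3,w→3,0→3,k→4,s→5 4:d→4,w→4,0→4,k→4,s→4 5:d→5,w→6,0→5,k→4,s→5 6:d→6,w→6,0→6,k→4,s→4 (ε-aug+det+¬).
'dkk': N↓-sim [20, 19, 17, 9] end={s11,s13,s22,s32,s33,s35,s37,s43,s5} ∉↓L; 3/3 del acc.
'dk0sws': N↓-sim [20, 19, 17, 11, 10, 9, 7] end={s11,s13,s22,s33,s35,s37,s5} — reject; 6/6 deletions ∈↓L.
2 minimals (antichain).

Antichain: [dkk, dk0sws].


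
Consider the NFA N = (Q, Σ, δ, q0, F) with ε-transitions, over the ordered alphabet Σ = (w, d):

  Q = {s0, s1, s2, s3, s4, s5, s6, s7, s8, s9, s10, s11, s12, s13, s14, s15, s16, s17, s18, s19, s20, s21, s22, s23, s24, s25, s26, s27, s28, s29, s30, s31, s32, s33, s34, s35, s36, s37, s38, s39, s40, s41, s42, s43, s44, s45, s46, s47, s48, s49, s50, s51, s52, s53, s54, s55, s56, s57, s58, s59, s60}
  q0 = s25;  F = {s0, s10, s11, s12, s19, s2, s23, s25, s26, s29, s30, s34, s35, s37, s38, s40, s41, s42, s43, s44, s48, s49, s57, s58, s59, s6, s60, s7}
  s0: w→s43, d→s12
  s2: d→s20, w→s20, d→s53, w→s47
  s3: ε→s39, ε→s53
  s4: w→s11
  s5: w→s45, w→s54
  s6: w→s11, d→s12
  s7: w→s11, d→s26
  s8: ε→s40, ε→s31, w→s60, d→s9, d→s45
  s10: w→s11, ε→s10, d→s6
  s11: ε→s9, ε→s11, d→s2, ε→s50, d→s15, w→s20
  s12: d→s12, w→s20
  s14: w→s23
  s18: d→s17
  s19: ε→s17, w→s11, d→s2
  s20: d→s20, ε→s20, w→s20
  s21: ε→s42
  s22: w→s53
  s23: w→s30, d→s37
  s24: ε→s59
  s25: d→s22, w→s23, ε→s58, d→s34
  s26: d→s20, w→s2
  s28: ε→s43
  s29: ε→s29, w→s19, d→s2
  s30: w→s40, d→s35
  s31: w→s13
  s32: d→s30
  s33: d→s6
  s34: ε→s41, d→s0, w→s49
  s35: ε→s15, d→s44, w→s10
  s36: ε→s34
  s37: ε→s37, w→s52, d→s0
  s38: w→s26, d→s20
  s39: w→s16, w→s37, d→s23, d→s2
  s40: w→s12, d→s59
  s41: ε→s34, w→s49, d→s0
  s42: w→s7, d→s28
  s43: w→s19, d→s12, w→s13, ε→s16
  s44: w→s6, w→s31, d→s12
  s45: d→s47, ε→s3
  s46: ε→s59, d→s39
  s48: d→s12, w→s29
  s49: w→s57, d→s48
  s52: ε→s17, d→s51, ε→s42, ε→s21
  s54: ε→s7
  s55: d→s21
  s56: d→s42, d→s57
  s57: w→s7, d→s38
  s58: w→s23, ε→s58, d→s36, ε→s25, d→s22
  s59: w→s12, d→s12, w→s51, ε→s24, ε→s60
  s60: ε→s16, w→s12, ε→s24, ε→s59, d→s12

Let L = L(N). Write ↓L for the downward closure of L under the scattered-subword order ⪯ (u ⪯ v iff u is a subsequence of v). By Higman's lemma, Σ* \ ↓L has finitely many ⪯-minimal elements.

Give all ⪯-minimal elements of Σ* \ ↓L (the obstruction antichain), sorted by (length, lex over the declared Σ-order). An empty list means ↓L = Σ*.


Antichain: [dddw, wwwww, dwwdd, wwwddw, ddwwww].

|Q|=61, |F|=28, |δ|=122 (34 ε).
min D↑ (26 st, q0=0, F={21}): 0:w→1,d→2 1:w→3,d→4 2:w→5,d→6 3:w→7,d→8 4:w→9,d→6 5:w→10,d→11 6:w→12,d→13 7:w→13,d→14 8:w→15,d→16 9:w→17,d→12 10:w→17,d→18 11:w→19,d→13 12:w→20,d→13 13:w→21,d→13 14:w→13,d→13 15:w→22,d→23 16:w→23,d→13 17:w→22,d→24 18:w→24,d→21 19:w→20,d→25 20:w→22,d→25 21:w→21,d→21 22:w→21,d→25 23:w→22,d→13 24:w→25,d→21 25:w→21,d→21.
'dddw': run [45, 40, 24, 6, 2] end={s20,s47} ∉↓L; 4/4 del acc.
'wwwww': N↓-sim [45, 39, 34, 23, 11, 2] end={s20,s47} rej; 5/5 del acc.
'dwwdd': N↓-sim [45, 40, 29, 16, 7, 2] end={s20,s53} rej; 5/5 deletions ∈↓L.
'wwwddw': |S_i|=[45, 39, 34, 23, 16, 6, 2] end={s20,s47} rej; 6/6 del acc.
'ddwwww': N↓-sim [45, 40, 24, 18, 11, 8, 2] end={s20,s47} rej; 6/6 single-dels accept.
5 obstructions.


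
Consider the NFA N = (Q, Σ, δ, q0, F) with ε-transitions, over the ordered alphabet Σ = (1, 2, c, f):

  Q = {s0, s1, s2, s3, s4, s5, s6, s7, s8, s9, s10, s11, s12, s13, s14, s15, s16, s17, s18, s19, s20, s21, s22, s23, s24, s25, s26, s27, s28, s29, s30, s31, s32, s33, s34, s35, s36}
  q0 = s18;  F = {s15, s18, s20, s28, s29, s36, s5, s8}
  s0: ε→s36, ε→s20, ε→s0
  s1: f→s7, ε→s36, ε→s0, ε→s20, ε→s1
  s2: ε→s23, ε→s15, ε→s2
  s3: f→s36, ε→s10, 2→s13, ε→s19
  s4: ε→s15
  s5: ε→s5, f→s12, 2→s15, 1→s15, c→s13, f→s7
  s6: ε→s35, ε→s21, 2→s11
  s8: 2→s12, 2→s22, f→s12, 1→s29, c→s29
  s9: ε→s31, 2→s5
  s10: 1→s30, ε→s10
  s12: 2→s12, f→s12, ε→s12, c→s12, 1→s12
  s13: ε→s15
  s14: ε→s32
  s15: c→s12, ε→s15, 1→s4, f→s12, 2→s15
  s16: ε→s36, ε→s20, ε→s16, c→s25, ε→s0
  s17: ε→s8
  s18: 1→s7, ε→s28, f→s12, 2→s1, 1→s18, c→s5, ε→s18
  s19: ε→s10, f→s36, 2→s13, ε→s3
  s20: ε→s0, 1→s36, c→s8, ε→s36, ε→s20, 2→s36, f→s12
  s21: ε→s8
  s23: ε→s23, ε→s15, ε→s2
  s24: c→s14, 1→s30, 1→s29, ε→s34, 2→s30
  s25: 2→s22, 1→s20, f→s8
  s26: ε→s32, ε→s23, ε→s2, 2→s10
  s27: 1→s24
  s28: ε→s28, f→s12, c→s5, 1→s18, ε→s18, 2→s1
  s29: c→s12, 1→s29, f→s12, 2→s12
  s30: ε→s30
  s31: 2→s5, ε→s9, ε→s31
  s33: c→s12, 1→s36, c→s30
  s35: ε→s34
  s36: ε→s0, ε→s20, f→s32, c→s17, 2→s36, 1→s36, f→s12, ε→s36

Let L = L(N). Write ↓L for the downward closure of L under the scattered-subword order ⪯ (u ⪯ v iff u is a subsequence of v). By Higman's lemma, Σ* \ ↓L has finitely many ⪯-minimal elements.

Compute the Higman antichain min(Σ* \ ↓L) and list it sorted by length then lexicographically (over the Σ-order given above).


|Q|=37, |F|=8, |δ|=113 (51 ε).
min D↑ (7 st, q0=0, F={3}): 0:1→0,2→1,c→2,f→3 1:1→1,2→1,c→4,f→3 2:1→5,2→5,c→5,f→3 3:1→3,2→3,c→3,f→3 4:1→6,2→3,c→6,f→3 5:1→5,2→5,c→3,f→3 6:1→6,2→3,c→3,f→3.
'f': N↓-sim [17, 3] end={s12,s32,s7} — reject; 1/1 del acc.
'2c2': |S_i|=[17, 13, 5, 2] end={s12,s22} ∉↓L; 3/3 del acc.
'c1c': run [17, 10, 4, 1] end={s12} — reject; 3/3 deletions ∈↓L.
'c2c': run [17, 10, 4, 1] end={s12} — reject; 3/3 deletions ∈↓L.
'ccc': N↓-sim [17, 10, 5, 1] end={s12} — reject; 3/3 deletions ∈↓L.
5 obstructions.

Antichain: [f, 2c2, c1c, c2c, ccc].


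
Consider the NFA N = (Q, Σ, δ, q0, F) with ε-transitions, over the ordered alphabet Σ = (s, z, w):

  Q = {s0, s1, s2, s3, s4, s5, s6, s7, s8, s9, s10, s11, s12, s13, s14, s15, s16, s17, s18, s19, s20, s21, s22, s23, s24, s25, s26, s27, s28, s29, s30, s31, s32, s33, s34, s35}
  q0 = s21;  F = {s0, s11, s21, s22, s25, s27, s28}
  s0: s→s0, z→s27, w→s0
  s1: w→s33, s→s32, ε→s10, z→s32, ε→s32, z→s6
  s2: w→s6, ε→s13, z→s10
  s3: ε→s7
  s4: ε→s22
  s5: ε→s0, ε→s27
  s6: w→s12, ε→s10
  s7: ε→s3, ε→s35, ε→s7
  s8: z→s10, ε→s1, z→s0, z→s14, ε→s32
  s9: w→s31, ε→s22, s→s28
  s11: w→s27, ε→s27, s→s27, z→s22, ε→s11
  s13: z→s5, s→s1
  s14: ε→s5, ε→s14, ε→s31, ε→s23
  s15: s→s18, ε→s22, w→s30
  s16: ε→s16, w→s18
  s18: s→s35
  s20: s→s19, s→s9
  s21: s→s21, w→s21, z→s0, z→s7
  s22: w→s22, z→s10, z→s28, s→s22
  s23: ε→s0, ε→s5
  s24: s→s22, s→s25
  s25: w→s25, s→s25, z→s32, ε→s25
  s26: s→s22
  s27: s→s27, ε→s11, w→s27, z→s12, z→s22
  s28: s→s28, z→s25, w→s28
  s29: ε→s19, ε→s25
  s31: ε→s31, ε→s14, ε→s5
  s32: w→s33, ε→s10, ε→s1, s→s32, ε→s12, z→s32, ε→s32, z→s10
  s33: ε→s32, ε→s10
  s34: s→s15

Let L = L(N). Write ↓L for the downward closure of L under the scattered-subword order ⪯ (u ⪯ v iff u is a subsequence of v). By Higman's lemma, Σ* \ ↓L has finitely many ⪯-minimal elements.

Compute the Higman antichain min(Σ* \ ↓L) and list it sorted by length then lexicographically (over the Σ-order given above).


|Q|=36, |F|=7, |δ|=89 (37 ε).
min D↑ (7 st, q0=0, F={6}): 0:s→0,z→1,w→0 1:s→1,z→2,w→1 2:s→2,z→3,w→2 3:s→3,z→4,w→3 4:s→4,z→5,w→4 5:s→5,z→6,w→5 6:s→6,z→6,w→6.
'zzzzzz': N↓-sim [16, 15, 11, 9, 8, 7, 6] end={s1,s10,s12,s32,s33,s6} — reject; 6/6 single-dels accept.
1 words, ⪯-incomp.

A = [zzzzzz].


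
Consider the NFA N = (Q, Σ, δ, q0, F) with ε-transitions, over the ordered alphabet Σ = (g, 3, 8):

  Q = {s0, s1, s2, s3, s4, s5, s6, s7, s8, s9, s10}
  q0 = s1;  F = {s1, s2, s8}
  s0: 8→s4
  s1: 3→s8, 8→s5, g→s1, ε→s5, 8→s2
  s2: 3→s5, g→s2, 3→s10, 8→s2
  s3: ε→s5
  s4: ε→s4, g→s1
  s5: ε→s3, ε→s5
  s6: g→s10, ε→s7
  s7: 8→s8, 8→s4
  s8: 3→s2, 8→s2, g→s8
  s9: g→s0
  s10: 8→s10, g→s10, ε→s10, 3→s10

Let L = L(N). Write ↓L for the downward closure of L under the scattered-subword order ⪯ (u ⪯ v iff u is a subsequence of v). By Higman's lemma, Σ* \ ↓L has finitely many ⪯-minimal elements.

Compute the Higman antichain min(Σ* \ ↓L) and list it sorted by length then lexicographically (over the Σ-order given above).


min(Σ*\↓L) = [83, 333].

|Q|=11, |F|=3, |δ|=27 (7 ε).
min D↑ (4 st, q0=0, F={3}): 0:g→0,3→1,8→2 1:g→1,3→2,8→2 2:g→2,3→3,8→2 3:g→3,3→3,8→3 (ε-aug+det+¬).
'83': run [6, 4, 3] end={s10,s3,s5} rej; 2/2 deletions ∈↓L.
'333': N↓-sim [6, 5, 4, 3] end={s10,s3,s5} ∉↓L; 3/3 single-dels accept.
2 obstructions.


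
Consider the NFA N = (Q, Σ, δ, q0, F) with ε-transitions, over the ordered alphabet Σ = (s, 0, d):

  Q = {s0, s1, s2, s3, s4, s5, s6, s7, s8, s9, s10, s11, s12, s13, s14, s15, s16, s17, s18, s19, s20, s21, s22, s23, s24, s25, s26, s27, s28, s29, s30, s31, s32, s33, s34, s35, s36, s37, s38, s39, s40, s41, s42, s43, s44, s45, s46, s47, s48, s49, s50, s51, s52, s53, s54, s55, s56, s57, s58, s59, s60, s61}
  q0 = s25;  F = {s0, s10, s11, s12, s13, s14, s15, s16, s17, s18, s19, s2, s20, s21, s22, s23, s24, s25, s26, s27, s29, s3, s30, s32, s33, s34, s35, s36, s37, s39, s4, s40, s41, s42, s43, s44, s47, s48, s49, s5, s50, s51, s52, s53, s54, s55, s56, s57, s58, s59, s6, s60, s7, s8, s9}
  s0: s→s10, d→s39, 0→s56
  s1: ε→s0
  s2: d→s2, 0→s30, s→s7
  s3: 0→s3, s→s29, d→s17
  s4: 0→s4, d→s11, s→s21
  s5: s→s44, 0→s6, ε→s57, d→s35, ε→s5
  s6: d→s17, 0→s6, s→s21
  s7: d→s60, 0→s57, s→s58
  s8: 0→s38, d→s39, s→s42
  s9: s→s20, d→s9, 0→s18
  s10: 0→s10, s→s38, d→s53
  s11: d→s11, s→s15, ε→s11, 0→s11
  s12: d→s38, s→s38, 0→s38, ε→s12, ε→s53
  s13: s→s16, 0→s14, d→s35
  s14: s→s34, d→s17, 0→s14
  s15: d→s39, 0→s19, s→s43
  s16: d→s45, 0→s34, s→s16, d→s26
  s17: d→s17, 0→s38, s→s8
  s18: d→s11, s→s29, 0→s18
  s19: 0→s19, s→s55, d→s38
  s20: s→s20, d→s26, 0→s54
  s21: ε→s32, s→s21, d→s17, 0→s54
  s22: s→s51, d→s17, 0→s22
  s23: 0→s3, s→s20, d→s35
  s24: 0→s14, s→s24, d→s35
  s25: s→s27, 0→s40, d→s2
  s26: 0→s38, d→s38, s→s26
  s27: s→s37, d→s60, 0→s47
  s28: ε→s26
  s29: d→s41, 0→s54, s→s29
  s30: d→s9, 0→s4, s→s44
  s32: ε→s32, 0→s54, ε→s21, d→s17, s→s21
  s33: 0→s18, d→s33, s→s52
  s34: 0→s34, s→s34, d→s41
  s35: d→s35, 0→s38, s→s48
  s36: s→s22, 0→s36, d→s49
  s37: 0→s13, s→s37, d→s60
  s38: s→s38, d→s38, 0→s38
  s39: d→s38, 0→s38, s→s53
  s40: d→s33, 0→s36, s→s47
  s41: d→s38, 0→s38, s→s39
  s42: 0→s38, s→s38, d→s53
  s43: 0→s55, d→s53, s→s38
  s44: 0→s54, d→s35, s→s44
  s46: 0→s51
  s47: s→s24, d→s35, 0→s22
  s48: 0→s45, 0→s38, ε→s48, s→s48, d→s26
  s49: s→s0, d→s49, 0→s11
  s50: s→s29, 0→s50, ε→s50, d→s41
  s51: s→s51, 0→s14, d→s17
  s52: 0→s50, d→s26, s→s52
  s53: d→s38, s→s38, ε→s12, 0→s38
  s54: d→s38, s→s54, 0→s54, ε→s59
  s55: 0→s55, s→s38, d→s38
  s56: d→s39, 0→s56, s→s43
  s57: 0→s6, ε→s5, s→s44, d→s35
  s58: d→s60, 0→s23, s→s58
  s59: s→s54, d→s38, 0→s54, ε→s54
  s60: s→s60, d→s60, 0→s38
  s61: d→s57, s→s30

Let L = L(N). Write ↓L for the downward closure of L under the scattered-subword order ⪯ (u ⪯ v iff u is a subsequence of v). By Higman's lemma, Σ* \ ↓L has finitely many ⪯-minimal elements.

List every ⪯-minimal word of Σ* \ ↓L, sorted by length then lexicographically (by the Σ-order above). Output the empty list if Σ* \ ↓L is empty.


min(Σ*\↓L) = [sd0, 0dsdd, d0s0d, ss0sdd, 00dsss].

|Q|=62, |F|=55, |δ|=189 (16 ε).
min D↑ (52 st, q0=0, F={15}): 0:s→1,0→2,d→3 1:s→4,0→5,d→6 2:s→5,0→7,d→8 3:s→9,0→10,d→3 4:s→4,0→11,d→6 5:s→12,0→13,d→14 6:s→6,0→15,d→6 7:s→13,0→7,d→16 8:s→17,0→18,d→8 9:s→19,0→20,d→6 10:s→21,0→22,d→23 11:s→24,0→25,d→14 12:s→12,0→25,d→14 13:s→26,0→13,d→27 14:s→28,0→15,d→14 15:s→15,0→15,d→15 16:s→29,0→30,d→16 17:s→17,0→31,d→32 18:s→33,0→18,d→30 19:s→19,0→34,d→6 20:s→21,0→35,d→14 21:s→21,0→36,d→14 22:s→37,0→22,d→30 23:s→38,0→18,d→23 24:s→24,0→39,d→32 25:s→39,0→25,d→27 26:s→26,0→25,d→27 27:s→40,0→15,d→27 28:s→28,0→15,d→32 29:s→41,0→42,d→43 30:s→44,0→30,d→30 31:s→33,0→31,d→45 32:s→32,0→15,d→15 33:s→33,0→36,d→45 34:s→38,0→46,d→14 35:s→37,0→35,d→27 36:s→36,0→36,d→15 37:s→37,0→36,d→27 38:s→38,0→36,d→32 39:s→39,0→39,d→45 40:s→47,0→15,d→43 41:s→15,0→41,d→48 42:s→49,0→42,d→43 43:s→48,0→15,d→15 44:s→49,0→50,d→43 45:s→43,0→15,d→15 46:s→33,0→46,d→27 47:s→15,0→15,d→48 48:s→15,0→15,d→15 49:s→15,0→51,d→48 50:s→51,0→50,d→15 51:s→15,0→51,d→15 [Hopcroft].
'sd0': |S_i|=[57, 46, 13, 2] end={s38,s45} ∉↓L; 3/3 single-dels accept.
'0dsdd': run [57, 50, 30, 23, 6, 1] end={s38} rej; 5/5 del acc.
'd0s0d': run [57, 44, 36, 23, 6, 1] end={s38} rej; 5/5 del acc.
'ss0sdd': N↓-sim [57, 46, 35, 25, 16, 7, 1] end={s38} ∉↓L; 6/6 single-dels accept.
'00dsss': run [57, 50, 33, 17, 13, 7, 1] end={s38} — reject; 6/6 deletions ∈↓L.
5 minimals (antichain).


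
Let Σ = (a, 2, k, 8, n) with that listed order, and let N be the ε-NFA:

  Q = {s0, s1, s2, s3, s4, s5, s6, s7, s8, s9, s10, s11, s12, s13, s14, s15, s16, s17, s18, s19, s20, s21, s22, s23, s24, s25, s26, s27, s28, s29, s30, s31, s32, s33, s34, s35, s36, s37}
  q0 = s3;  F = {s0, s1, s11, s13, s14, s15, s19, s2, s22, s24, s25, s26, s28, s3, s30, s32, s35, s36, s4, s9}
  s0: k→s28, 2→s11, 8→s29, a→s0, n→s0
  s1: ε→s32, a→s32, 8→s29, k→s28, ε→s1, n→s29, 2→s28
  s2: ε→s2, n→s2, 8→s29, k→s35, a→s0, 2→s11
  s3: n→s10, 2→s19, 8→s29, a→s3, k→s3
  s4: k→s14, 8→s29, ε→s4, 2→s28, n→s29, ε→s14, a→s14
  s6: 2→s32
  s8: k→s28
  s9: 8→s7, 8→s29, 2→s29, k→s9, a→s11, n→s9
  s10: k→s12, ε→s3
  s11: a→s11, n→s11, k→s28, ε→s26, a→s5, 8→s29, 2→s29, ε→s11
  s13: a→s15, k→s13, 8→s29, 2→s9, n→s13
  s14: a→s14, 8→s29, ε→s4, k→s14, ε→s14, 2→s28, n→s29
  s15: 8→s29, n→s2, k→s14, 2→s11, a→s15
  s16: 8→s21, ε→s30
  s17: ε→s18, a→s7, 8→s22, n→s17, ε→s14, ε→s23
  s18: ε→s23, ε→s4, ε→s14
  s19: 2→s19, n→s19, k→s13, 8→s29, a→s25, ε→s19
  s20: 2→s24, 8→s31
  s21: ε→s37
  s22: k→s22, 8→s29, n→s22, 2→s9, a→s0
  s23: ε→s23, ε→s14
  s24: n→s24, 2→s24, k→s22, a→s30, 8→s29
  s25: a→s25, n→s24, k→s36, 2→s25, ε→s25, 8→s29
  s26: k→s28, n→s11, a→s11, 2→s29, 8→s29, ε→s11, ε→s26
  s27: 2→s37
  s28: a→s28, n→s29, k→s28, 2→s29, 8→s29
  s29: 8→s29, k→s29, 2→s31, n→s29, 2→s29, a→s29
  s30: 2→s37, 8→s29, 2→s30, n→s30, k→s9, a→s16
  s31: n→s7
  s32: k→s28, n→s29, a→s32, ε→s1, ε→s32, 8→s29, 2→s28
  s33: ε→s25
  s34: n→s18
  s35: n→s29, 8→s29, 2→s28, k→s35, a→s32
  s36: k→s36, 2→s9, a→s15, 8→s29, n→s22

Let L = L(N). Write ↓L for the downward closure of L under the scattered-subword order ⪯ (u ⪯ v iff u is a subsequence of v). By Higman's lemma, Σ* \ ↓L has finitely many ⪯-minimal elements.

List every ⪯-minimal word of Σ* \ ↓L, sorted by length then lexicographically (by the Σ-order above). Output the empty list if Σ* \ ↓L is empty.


|Q|=38, |F|=20, |δ|=148 (27 ε).
min D↑ (18 st, q0=0, F={2}): 0:a→0,2→1,k→0,8→2,n→0 1:a→3,2→1,k→4,8→2,n→1 2:a→2,2→2,k→2,8→2,n→2 3:a→3,2→3,k→5,8→2,n→6 4:a→7,2→8,k→4,8→2,n→4 5:a→7,2→8,k→5,8→2,n→9 6:a→10,2→6,k→9,8→2,n→6 7:a→7,2→11,k→12,8→2,n→13 8:a→11,2→2,k→8,8→2,n→8 9:a→14,2→8,k→9,8→2,n→9 10:a→10,2→10,k→8,8→2,n→10 11:a→11,2→2,k→15,8→2,n→11 12:a→12,2→15,k→12,8→2,n→2 13:a→14,2→11,k→16,8→2,n→13 14:a→14,2→11,k→15,8→2,n→14 15:a→15,2→2,k→15,8→2,n→2 16:a→17,2→15,k→16,8→2,n→2 17:a→17,2→15,k→15,8→2,n→2 (ε-aug+det+¬).
'8': N↓-sim [29, 5] end={s21,s29,s31,s37,s7} ∉↓L; 1/1 deletions ∈↓L.
'2k22': |S_i|=[29, 26, 19, 8, 3] end={s29,s31,s7} — reject; 4/4 del acc.
'2kakn': N↓-sim [29, 26, 19, 15, 9, 3] end={s29,s31,s7} — reject; 5/5 deletions ∈↓L.
'2anak2': |S_i|=[29, 26, 24, 19, 15, 8, 3] end={s29,s31,s7} — reject; 6/6 del acc.
4 minimals (antichain).

Antichain: [8, 2k22, 2kakn, 2anak2].


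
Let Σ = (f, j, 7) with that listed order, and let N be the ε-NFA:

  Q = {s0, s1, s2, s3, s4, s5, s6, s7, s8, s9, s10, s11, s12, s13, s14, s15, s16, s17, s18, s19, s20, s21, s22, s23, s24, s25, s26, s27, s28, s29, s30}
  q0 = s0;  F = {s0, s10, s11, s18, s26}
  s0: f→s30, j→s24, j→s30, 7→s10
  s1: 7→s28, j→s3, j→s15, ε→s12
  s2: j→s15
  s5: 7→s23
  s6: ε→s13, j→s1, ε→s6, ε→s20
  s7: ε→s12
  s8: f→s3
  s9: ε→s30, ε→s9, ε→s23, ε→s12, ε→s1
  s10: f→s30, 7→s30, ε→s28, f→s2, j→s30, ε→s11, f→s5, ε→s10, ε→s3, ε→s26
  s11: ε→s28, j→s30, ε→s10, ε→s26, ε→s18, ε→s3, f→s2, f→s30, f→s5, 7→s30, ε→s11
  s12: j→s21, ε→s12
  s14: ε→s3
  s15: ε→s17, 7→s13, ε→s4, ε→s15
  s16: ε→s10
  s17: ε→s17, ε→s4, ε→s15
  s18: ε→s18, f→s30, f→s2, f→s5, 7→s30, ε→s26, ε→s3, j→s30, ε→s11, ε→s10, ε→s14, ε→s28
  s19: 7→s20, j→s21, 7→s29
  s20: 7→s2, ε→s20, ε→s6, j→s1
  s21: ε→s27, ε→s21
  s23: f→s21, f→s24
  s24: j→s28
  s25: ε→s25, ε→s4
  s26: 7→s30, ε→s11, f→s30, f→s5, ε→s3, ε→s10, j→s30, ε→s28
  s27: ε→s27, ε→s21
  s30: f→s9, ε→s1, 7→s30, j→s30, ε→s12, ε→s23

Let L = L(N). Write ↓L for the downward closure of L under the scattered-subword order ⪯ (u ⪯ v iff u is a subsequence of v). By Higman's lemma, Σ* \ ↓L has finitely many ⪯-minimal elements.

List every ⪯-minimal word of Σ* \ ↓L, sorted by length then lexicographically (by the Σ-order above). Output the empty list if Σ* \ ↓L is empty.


min(Σ*\↓L) = [f, j, 77].

|Q|=31, |F|=5, |δ|=95 (52 ε).
min D↑ (3 st, q0=0, F={1}): 0:f→1,j→1,7→2 1:f→1,j→1,7→1 2:f→1,j→1,7→1 [Hopcroft].
'f': |S_i|=[22, 16] end={s1,s12,s13,s15,s17,s2,s21,s23,s24,s27,s28,s3,…} — reject; 1/1 del acc.
'j': N↓-sim [22, 14] end={s1,s12,s13,s15,s17,s21,s23,s24,s27,s28,s3,s30,…} rej; 1/1 del acc.
'77': N↓-sim [22, 21, 14] end={s1,s12,s13,s15,s17,s21,s23,s24,s27,s28,s3,s30,…} rej; 2/2 single-dels accept.
3 obstructions.


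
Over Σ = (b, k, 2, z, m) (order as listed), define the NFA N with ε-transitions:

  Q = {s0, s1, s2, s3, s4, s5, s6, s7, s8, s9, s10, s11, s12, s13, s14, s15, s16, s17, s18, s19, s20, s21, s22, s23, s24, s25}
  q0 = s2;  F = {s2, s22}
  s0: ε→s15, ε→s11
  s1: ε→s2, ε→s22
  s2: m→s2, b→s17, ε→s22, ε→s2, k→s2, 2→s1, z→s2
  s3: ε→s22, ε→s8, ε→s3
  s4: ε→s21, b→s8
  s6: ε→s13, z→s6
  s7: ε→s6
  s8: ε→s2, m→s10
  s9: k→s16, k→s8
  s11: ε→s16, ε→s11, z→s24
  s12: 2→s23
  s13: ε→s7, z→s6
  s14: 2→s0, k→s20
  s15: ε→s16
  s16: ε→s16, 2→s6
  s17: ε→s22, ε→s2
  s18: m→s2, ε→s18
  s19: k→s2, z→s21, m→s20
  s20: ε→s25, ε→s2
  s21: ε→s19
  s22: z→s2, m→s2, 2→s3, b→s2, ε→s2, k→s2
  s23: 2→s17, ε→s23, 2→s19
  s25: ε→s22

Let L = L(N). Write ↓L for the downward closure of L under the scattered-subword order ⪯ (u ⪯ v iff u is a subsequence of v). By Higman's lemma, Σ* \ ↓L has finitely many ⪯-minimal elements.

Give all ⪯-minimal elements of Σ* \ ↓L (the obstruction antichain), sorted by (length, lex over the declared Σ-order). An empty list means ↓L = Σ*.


A = [].

|Q|=26, |F|=2, |δ|=54 (27 ε).
min D↑ (1 st, q0=0, F={}): 0:b→0,k→0,2→0,z→0,m→0 (ε-aug+det+¬).
L(D↑) = ∅ ⇒ ↓L = Σ*.


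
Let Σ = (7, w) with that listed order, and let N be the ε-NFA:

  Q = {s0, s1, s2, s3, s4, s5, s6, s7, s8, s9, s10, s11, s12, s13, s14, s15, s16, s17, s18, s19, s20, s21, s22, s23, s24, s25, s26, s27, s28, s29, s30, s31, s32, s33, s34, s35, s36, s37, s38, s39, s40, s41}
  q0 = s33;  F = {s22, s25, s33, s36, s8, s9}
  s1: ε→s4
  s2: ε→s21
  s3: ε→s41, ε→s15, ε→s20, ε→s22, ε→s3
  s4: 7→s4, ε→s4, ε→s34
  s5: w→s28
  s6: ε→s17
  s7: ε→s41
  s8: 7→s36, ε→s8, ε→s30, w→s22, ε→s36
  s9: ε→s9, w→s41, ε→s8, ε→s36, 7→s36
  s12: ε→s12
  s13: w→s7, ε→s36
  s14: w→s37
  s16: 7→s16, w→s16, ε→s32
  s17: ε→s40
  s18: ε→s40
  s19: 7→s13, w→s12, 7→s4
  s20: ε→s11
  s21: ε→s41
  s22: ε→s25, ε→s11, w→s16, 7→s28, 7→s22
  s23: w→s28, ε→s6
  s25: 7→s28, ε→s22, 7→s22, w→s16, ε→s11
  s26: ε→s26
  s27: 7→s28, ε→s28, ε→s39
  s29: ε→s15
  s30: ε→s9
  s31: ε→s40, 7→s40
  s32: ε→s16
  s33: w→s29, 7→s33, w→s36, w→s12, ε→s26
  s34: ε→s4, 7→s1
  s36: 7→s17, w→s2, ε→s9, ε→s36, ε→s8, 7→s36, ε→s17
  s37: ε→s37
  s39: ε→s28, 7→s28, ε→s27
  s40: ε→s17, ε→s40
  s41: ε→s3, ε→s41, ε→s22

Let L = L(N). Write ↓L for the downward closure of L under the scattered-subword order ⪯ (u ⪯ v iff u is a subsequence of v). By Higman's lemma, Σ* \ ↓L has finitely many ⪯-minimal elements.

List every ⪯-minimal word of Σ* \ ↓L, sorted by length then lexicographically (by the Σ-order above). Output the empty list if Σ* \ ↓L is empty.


Antichain: [www].

|Q|=42, |F|=6, |δ|=81 (50 ε).
min D↑ (4 st, q0=0, F={3}): 0:7→0,w→1 1:7→1,w→2 2:7→2,w→3 3:7→3,w→3.
'www': run [22, 20, 12, 2] end={s16,s32} ∉↓L; 3/3 single-dels accept.
1 words, ⪯-incomp.


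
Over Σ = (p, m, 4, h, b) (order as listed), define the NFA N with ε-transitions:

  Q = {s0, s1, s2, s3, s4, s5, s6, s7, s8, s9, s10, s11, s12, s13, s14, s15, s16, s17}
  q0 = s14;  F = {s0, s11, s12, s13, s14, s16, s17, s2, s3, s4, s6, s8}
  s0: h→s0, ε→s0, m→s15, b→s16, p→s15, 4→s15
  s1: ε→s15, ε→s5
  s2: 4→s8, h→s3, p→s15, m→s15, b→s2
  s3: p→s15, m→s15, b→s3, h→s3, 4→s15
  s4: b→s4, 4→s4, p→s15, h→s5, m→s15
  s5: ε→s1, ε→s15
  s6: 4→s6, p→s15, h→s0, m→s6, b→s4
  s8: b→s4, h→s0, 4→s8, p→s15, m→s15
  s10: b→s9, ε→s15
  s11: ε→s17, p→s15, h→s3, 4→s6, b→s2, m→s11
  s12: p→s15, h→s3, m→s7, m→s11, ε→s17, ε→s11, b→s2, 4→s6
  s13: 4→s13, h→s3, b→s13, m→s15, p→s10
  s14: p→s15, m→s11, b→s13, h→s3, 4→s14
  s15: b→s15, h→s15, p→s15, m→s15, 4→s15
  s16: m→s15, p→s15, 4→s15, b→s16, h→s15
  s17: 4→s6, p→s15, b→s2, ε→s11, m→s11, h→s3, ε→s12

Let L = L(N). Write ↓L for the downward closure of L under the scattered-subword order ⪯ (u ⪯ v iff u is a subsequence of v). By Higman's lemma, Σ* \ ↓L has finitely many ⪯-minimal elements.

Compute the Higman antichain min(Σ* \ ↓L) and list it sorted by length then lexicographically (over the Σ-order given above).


|Q|=18, |F|=12, |δ|=78 (11 ε).
min D↑ (11 st, q0=0, F={1}): 0:p→1,m→2,4→0,h→3,b→4 1:p→1,m→1,4→1,h→1,b→1 2:p→1,m→2,4→5,h→3,b→6 3:p→1,m→1,4→1,h→3,b→3 4:p→1,m→1,4→4,h→3,b→4 5:p→1,m→5,4→5,h→7,b→8 6:p→1,m→1,4→9,h→3,b→6 7:p→1,m→1,4→1,h→7,b→10 8:p→1,m→1,4→8,h→1,b→8 9:p→1,m→1,4→9,h→7,b→8 10:p→1,m→1,4→1,h→1,b→10 [Hopcroft].
'p': run [18, 3] end={s10,s15,s9} rej; 1/1 deletions ∈↓L.
'hm': N↓-sim [18, 6, 1] end={s15} rej; 2/2 del acc.
'h4': |S_i|=[18, 6, 1] end={s15} rej; 2/2 single-dels accept.
'bm': |S_i|=[18, 12, 1] end={s15} ∉↓L; 2/2 deletions ∈↓L.
'm4bh': run [18, 14, 8, 5, 3] end={s1,s15,s5} rej; 4/4 deletions ∈↓L.
5 minimals (antichain).

min(Σ*\↓L) = [p, hm, h4, bm, m4bh].


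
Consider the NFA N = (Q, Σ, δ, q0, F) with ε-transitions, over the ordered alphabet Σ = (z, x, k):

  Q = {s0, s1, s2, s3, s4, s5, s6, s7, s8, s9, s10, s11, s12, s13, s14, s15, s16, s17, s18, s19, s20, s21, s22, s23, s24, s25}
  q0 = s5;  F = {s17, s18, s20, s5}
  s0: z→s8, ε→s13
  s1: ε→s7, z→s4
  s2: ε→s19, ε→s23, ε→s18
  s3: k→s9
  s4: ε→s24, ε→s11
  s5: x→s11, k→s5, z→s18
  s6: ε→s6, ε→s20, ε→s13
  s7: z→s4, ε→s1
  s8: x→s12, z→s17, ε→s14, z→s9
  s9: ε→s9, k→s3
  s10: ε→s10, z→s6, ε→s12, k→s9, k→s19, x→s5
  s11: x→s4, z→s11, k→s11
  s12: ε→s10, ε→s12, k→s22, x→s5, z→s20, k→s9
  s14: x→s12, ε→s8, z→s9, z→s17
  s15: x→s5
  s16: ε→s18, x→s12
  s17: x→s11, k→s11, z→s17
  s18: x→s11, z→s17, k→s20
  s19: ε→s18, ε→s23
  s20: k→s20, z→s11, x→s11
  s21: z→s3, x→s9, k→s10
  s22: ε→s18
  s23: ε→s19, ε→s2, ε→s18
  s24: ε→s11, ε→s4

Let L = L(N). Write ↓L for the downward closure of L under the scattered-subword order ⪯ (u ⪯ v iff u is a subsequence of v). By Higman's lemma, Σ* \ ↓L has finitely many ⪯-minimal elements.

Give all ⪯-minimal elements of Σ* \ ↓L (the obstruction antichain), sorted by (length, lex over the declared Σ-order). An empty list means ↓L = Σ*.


Antichain: [x, zzk, zkz].

|Q|=26, |F|=4, |δ|=66 (27 ε).
min D↑ (5 st, q0=0, F={2}): 0:z→1,x→2,k→0 1:z→3,x→2,k→4 2:z→2,x→2,k→2 3:z→3,x→2,k→2 4:z→2,x→2,k→4 [Hopcroft].
'x': |S_i|=[7, 3] end={s11,s24,s4} rej; 1/1 del acc.
'zzk': run [7, 6, 4, 3] end={s11,s24,s4} — reject; 3/3 del acc.
'zkz': N↓-sim [7, 6, 4, 3] end={s11,s24,s4} ∉↓L; 3/3 deletions ∈↓L.
3 minimals (antichain).


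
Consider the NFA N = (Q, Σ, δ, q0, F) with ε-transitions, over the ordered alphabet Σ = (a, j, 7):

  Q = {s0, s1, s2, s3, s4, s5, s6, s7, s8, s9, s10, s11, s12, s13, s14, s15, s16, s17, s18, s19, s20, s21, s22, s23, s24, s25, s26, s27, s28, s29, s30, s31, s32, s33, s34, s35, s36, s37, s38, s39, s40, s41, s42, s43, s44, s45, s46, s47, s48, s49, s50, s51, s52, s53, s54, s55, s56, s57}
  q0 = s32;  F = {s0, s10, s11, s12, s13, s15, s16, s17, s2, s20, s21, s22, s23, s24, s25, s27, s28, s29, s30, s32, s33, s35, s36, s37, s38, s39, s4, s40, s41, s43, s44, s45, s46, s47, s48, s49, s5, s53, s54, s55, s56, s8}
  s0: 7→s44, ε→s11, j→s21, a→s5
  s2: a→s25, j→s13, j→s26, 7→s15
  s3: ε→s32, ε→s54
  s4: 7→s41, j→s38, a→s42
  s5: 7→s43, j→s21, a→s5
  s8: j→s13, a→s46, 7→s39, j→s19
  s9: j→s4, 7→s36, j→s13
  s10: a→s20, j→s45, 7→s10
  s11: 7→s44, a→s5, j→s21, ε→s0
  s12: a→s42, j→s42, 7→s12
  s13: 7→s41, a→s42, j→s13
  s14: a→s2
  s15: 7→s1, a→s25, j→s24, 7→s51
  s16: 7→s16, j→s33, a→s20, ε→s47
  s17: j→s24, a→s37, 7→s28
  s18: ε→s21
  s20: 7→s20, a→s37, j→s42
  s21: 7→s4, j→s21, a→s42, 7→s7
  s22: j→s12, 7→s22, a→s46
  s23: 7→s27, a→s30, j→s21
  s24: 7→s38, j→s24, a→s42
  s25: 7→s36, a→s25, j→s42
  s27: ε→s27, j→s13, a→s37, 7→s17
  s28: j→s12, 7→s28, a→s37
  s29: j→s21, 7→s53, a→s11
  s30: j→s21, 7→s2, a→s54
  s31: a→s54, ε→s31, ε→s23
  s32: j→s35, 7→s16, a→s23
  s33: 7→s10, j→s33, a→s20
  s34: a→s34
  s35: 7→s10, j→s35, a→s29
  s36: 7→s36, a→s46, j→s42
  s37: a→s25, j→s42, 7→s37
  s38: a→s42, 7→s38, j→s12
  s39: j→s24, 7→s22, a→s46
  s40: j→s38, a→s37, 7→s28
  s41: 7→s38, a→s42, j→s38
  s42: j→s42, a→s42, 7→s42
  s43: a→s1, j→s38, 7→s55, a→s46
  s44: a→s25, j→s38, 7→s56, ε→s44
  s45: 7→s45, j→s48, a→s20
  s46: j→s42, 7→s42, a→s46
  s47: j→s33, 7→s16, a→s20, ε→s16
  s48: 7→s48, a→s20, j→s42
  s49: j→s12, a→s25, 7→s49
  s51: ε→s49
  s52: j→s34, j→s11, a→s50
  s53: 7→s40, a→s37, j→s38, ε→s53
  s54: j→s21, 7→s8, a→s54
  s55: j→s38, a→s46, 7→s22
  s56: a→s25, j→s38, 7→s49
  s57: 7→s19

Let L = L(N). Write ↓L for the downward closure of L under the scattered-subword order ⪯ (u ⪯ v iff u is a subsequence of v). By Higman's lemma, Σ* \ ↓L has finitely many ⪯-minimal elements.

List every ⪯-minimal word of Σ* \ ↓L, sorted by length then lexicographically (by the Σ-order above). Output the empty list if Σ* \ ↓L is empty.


min(Σ*\↓L) = [aja, 7aj, j7jjj, aaa7a7, a777jj].

|Q|=58, |F|=42, |δ|=157 (13 ε).
min D↑ (41 st, q0=0, F={13}): 0:a→1,j→2,7→3 1:a→4,j→5,7→6 2:a→7,j→2,7→8 3:a→9,j→10,7→3 4:a→11,j→5,7→12 5:a→13,j→5,7→14 6:a→15,j→16,7→17 7:a→18,j→5,7→19 8:a→9,j→20,7→8 9:a→15,j→13,7→9 10:a→9,j→10,7→8 11:a→11,j→5,7→21 12:a→22,j→16,7→23 13:a→13,j→13,7→13 14:a→13,j→24,7→25 15:a→22,j→13,7→15 16:a→13,j→16,7→25 17:a→15,j→26,7→27 18:a→28,j→5,7→29 19:a→15,j→24,7→30 20:a→9,j→31,7→20 21:a→32,j→16,7→33 22:a→22,j→13,7→34 23:a→22,j→26,7→35 24:a→13,j→36,7→24 25:a→13,j→24,7→24 26:a→13,j→26,7→24 27:a→15,j→36,7→27 28:a→28,j→5,7→37 29:a→22,j→24,7→38 30:a→15,j→24,7→27 31:a→9,j→13,7→31 32:a→32,j→13,7→13 33:a→32,j→26,7→39 34:a→32,j→13,7→34 35:a→22,j→36,7→35 36:a→13,j→13,7→36 37:a→32,j→24,7→40 38:a→22,j→24,7→35 39:a→32,j→36,7→39 40:a→32,j→24,7→39.
'aja': N↓-sim [48, 40, 11, 1] end={s42} rej; 3/3 single-dels accept.
'7aj': N↓-sim [48, 38, 7, 1] end={s42} rej; 3/3 del acc.
'j7jjj': N↓-sim [48, 35, 24, 10, 8, 1] end={s42} rej; 5/5 deletions ∈↓L.
'aaa7a7': |S_i|=[48, 40, 32, 21, 17, 3, 1] end={s42} rej; 6/6 single-dels accept.
'a777jj': run [48, 40, 32, 21, 13, 2, 1] end={s42} rej; 6/6 single-dels accept.
5 minimals (antichain).
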